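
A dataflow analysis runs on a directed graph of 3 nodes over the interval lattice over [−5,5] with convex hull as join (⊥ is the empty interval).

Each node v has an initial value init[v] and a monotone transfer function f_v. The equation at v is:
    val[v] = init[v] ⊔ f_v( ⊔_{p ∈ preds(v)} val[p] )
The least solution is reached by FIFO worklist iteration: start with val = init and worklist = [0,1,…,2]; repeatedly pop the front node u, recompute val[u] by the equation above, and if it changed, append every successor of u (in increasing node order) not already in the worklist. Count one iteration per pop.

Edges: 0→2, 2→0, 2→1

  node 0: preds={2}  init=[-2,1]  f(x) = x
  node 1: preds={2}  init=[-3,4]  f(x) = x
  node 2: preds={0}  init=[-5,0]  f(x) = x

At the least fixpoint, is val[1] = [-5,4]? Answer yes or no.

Worklist (5 pops):
  #1 pop 0: in=[-5,0] → [-5,1] (was [-2,1]); enqueue []
  #2 pop 1: in=[-5,0] → [-5,4] (was [-3,4]); enqueue []
  #3 pop 2: in=[-5,1] → [-5,1] (was [-5,0]); enqueue [0,1]
  #4 pop 0: in=[-5,1] → [-5,1] (no change)
  #5 pop 1: in=[-5,1] → [-5,4] (no change)

Fixpoint:
  val[0] = [-5,1]
  val[1] = [-5,4]
  val[2] = [-5,1]

yes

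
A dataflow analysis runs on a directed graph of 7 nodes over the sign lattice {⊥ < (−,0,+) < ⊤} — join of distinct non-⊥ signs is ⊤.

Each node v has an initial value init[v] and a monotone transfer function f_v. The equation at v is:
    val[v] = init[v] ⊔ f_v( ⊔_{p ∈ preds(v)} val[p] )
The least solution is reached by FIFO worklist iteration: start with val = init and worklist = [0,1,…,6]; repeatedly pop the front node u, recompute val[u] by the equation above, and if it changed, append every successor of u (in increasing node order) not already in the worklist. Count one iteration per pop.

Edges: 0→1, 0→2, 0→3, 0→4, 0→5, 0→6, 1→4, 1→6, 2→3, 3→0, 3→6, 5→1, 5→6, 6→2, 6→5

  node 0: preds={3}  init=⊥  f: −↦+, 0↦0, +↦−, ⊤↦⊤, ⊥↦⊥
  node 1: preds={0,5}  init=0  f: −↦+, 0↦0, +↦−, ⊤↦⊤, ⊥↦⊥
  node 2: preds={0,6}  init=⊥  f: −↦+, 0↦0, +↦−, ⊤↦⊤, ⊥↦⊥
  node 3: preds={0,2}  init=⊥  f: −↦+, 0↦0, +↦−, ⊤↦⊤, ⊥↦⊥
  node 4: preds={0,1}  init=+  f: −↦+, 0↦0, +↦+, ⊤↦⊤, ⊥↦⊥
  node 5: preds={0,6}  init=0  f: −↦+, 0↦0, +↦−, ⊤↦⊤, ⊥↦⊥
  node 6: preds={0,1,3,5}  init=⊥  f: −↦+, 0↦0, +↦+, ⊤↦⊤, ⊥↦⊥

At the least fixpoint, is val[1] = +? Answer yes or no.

no

Worklist (17 pops):
  #1 pop 0: in=⊥ → ⊥ (no change)
  #2 pop 1: in=0 → 0 (no change)
  #3 pop 2: in=⊥ → ⊥ (no change)
  #4 pop 3: in=⊥ → ⊥ (no change)
  #5 pop 4: in=0 → ⊤ (was +); enqueue []
  #6 pop 5: in=⊥ → 0 (no change)
  #7 pop 6: in=0 → 0 (was ⊥); enqueue [2,5]
  #8 pop 2: in=0 → 0 (was ⊥); enqueue [3]
  #9 pop 5: in=0 → 0 (no change)
  #10 pop 3: in=0 → 0 (was ⊥); enqueue [0,6]
  #11 pop 0: in=0 → 0 (was ⊥); enqueue [1,2,3,4,5]
  #12 pop 6: in=0 → 0 (no change)
  #13 pop 1: in=0 → 0 (no change)
  #14 pop 2: in=0 → 0 (no change)
  #15 pop 3: in=0 → 0 (no change)
  #16 pop 4: in=0 → ⊤ (no change)
  #17 pop 5: in=0 → 0 (no change)

Fixpoint:
  val[0] = 0
  val[1] = 0
  val[2] = 0
  val[3] = 0
  val[4] = ⊤
  val[5] = 0
  val[6] = 0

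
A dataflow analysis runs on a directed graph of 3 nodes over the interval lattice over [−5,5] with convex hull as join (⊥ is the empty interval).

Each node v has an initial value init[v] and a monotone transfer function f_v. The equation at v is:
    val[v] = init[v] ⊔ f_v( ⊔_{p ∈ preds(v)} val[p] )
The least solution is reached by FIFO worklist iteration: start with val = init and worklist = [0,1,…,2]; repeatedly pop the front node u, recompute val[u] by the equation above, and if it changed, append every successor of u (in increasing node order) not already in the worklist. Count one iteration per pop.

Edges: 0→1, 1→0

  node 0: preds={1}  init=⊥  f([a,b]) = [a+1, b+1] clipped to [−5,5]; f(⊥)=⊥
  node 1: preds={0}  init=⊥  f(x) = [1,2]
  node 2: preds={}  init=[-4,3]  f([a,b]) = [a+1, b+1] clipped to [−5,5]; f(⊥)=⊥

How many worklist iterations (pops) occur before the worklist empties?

5

Trace (5 dequeues):
  [1] u=0 | in ⊥ | out ⊥ | ==
  [2] u=1 | in ⊥ | out [1,2] | prev ⊥ | push {0}
  [3] u=2 | in ⊥ | out [-4,3] | ==
  [4] u=0 | in [1,2] | out [2,3] | prev ⊥ | push {1}
  [5] u=1 | in [2,3] | out [1,2] | ==

Converged values:
  [0] [2,3]
  [1] [1,2]
  [2] [-4,3]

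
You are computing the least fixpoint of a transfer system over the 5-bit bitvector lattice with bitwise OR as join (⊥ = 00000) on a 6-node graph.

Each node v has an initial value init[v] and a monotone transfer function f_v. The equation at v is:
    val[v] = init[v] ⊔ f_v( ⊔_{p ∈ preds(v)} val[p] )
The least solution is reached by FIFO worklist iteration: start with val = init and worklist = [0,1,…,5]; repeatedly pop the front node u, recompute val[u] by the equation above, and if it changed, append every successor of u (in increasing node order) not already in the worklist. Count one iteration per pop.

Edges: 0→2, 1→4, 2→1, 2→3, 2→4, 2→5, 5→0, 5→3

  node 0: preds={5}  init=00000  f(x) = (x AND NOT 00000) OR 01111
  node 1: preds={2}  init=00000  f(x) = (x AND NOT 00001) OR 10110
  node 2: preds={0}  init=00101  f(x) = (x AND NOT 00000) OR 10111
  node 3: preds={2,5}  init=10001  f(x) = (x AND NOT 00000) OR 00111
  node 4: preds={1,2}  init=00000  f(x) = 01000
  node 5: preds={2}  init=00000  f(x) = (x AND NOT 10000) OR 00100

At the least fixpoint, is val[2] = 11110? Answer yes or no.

Iteration log — 10 steps:
  step 1. node 0  ⊔preds=00000  new=01111  old=00000  +wl: 
  step 2. node 1  ⊔preds=00101  new=10110  old=00000  +wl: 
  step 3. node 2  ⊔preds=01111  new=11111  old=00101  +wl: 1
  step 4. node 3  ⊔preds=11111  new=11111  old=10001  +wl: 
  step 5. node 4  ⊔preds=11111  new=01000  old=00000  +wl: 
  step 6. node 5  ⊔preds=11111  new=01111  old=00000  +wl: 0,3
  step 7. node 1  ⊔preds=11111  new=11110  old=10110  +wl: 4
  step 8. node 0  ⊔preds=01111  new=01111  stable
  step 9. node 3  ⊔preds=11111  new=11111  stable
  step 10. node 4  ⊔preds=11111  new=01000  stable

Least fixpoint reached:
  node 0: 01111
  node 1: 11110
  node 2: 11111
  node 3: 11111
  node 4: 01000
  node 5: 01111

no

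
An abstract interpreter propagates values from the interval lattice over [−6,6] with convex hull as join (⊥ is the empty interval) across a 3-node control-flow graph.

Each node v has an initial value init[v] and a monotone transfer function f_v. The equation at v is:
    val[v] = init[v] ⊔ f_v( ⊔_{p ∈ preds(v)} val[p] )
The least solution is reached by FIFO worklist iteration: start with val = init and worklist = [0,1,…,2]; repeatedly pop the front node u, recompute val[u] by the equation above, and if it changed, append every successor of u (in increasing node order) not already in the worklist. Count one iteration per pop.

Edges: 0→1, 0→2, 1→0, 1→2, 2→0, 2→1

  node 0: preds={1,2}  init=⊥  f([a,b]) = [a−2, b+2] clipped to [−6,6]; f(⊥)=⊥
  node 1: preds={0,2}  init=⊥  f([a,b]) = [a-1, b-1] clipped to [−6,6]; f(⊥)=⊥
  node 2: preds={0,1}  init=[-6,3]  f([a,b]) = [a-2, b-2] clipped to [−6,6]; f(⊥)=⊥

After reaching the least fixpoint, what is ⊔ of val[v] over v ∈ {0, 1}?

Iteration log — 8 steps:
  step 1. node 0  ⊔preds=[-6,3]  new=[-6,5]  old=⊥  +wl: 
  step 2. node 1  ⊔preds=[-6,5]  new=[-6,4]  old=⊥  +wl: 0
  step 3. node 2  ⊔preds=[-6,5]  new=[-6,3]  stable
  step 4. node 0  ⊔preds=[-6,4]  new=[-6,6]  old=[-6,5]  +wl: 1,2
  step 5. node 1  ⊔preds=[-6,6]  new=[-6,5]  old=[-6,4]  +wl: 0
  step 6. node 2  ⊔preds=[-6,6]  new=[-6,4]  old=[-6,3]  +wl: 1
  step 7. node 0  ⊔preds=[-6,5]  new=[-6,6]  stable
  step 8. node 1  ⊔preds=[-6,6]  new=[-6,5]  stable

Least fixpoint reached:
  node 0: [-6,6]
  node 1: [-6,5]
  node 2: [-6,4]

[-6,6]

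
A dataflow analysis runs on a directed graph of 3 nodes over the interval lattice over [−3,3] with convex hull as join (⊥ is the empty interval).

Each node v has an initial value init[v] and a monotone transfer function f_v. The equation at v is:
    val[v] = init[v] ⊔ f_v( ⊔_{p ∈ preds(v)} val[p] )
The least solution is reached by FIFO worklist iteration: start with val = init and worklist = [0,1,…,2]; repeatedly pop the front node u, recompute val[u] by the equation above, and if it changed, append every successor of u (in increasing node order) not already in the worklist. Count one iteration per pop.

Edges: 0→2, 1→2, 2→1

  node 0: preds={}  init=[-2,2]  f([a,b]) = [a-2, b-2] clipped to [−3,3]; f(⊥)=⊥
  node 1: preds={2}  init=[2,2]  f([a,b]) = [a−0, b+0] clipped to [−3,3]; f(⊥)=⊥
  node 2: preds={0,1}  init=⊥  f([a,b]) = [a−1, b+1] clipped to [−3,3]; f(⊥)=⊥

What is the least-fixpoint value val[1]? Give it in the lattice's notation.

Iteration log — 5 steps:
  step 1. node 0  ⊔preds=⊥  new=[-2,2]  stable
  step 2. node 1  ⊔preds=⊥  new=[2,2]  stable
  step 3. node 2  ⊔preds=[-2,2]  new=[-3,3]  old=⊥  +wl: 1
  step 4. node 1  ⊔preds=[-3,3]  new=[-3,3]  old=[2,2]  +wl: 2
  step 5. node 2  ⊔preds=[-3,3]  new=[-3,3]  stable

Least fixpoint reached:
  node 0: [-2,2]
  node 1: [-3,3]
  node 2: [-3,3]

[-3,3]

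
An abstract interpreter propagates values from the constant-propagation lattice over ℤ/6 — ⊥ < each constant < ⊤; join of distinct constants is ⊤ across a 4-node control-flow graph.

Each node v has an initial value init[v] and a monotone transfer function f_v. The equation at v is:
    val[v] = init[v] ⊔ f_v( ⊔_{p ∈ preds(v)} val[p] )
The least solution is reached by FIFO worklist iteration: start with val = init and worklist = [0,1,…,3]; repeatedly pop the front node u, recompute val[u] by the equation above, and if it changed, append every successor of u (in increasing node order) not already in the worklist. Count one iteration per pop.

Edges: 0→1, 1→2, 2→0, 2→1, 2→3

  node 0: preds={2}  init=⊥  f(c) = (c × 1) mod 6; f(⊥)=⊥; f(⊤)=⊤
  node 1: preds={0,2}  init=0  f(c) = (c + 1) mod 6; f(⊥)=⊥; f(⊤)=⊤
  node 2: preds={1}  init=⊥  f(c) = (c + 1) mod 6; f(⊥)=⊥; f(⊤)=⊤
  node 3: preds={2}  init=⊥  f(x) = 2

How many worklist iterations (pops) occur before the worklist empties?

Trace (10 dequeues):
  [1] u=0 | in ⊥ | out ⊥ | ==
  [2] u=1 | in ⊥ | out 0 | ==
  [3] u=2 | in 0 | out 1 | prev ⊥ | push {0,1}
  [4] u=3 | in 1 | out 2 | prev ⊥ | push {}
  [5] u=0 | in 1 | out 1 | prev ⊥ | push {}
  [6] u=1 | in 1 | out ⊤ | prev 0 | push {2}
  [7] u=2 | in ⊤ | out ⊤ | prev 1 | push {0,1,3}
  [8] u=0 | in ⊤ | out ⊤ | prev 1 | push {}
  [9] u=1 | in ⊤ | out ⊤ | ==
  [10] u=3 | in ⊤ | out 2 | ==

Converged values:
  [0] ⊤
  [1] ⊤
  [2] ⊤
  [3] 2

10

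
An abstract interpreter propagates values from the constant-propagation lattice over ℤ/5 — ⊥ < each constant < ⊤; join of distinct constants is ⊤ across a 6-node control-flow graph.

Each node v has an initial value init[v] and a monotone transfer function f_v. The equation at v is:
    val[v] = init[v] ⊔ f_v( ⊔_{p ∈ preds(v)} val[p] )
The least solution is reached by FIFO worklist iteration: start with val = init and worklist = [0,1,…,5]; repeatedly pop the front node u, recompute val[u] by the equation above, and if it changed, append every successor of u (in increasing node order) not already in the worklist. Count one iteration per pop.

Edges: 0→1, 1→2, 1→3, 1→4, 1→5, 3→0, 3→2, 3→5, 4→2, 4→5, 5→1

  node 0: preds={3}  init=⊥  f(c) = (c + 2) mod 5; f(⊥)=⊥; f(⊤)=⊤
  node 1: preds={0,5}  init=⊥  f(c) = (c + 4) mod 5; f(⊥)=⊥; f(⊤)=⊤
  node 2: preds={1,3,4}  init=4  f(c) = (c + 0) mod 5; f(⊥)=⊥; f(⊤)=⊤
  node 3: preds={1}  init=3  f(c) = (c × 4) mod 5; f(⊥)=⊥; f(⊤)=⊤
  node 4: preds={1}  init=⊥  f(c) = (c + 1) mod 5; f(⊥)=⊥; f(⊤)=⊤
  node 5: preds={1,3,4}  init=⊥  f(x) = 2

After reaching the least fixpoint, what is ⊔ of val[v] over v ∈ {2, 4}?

⊤

Trace (14 dequeues):
  [1] u=0 | in 3 | out 0 | prev ⊥ | push {}
  [2] u=1 | in 0 | out 4 | prev ⊥ | push {}
  [3] u=2 | in ⊤ | out ⊤ | prev 4 | push {}
  [4] u=3 | in 4 | out ⊤ | prev 3 | push {0,2}
  [5] u=4 | in 4 | out 0 | prev ⊥ | push {}
  [6] u=5 | in ⊤ | out 2 | prev ⊥ | push {1}
  [7] u=0 | in ⊤ | out ⊤ | prev 0 | push {}
  [8] u=2 | in ⊤ | out ⊤ | ==
  [9] u=1 | in ⊤ | out ⊤ | prev 4 | push {2,3,4,5}
  [10] u=2 | in ⊤ | out ⊤ | ==
  [11] u=3 | in ⊤ | out ⊤ | ==
  [12] u=4 | in ⊤ | out ⊤ | prev 0 | push {2}
  [13] u=5 | in ⊤ | out 2 | ==
  [14] u=2 | in ⊤ | out ⊤ | ==

Converged values:
  [0] ⊤
  [1] ⊤
  [2] ⊤
  [3] ⊤
  [4] ⊤
  [5] 2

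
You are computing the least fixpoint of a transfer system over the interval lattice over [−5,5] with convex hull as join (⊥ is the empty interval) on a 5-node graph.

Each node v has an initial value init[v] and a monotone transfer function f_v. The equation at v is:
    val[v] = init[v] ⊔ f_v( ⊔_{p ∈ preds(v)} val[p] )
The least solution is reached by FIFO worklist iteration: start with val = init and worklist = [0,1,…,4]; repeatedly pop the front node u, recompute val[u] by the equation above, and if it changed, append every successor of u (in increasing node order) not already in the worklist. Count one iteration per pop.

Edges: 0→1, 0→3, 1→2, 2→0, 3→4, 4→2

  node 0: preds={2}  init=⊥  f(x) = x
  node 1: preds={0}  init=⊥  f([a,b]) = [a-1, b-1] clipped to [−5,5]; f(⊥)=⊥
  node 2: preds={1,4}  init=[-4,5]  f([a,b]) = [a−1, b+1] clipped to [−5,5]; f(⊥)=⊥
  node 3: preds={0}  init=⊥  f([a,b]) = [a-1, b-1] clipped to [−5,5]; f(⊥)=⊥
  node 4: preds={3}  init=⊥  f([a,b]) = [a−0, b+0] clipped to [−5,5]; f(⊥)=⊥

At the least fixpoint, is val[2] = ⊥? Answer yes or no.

no

Trace (9 dequeues):
  [1] u=0 | in [-4,5] | out [-4,5] | prev ⊥ | push {}
  [2] u=1 | in [-4,5] | out [-5,4] | prev ⊥ | push {}
  [3] u=2 | in [-5,4] | out [-5,5] | prev [-4,5] | push {0}
  [4] u=3 | in [-4,5] | out [-5,4] | prev ⊥ | push {}
  [5] u=4 | in [-5,4] | out [-5,4] | prev ⊥ | push {2}
  [6] u=0 | in [-5,5] | out [-5,5] | prev [-4,5] | push {1,3}
  [7] u=2 | in [-5,4] | out [-5,5] | ==
  [8] u=1 | in [-5,5] | out [-5,4] | ==
  [9] u=3 | in [-5,5] | out [-5,4] | ==

Converged values:
  [0] [-5,5]
  [1] [-5,4]
  [2] [-5,5]
  [3] [-5,4]
  [4] [-5,4]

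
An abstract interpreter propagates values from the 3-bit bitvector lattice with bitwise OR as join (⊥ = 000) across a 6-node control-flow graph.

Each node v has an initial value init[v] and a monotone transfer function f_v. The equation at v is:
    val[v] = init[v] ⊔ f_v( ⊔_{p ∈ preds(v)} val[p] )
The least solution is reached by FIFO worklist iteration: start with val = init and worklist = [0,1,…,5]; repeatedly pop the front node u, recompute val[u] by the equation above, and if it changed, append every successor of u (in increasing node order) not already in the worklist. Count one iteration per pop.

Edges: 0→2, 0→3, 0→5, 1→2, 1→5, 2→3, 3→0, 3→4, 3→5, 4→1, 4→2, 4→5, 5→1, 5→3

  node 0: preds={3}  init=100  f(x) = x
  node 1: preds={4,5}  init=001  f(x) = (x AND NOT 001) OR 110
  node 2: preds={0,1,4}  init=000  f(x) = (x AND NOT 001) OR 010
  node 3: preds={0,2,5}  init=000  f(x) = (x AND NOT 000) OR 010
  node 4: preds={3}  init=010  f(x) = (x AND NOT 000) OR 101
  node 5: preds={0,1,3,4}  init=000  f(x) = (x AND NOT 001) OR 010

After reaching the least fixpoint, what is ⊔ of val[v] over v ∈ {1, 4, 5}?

Worklist (11 pops):
  #1 pop 0: in=000 → 100 (no change)
  #2 pop 1: in=010 → 111 (was 001); enqueue []
  #3 pop 2: in=111 → 110 (was 000); enqueue []
  #4 pop 3: in=110 → 110 (was 000); enqueue [0]
  #5 pop 4: in=110 → 111 (was 010); enqueue [1,2]
  #6 pop 5: in=111 → 110 (was 000); enqueue [3]
  #7 pop 0: in=110 → 110 (was 100); enqueue [5]
  #8 pop 1: in=111 → 111 (no change)
  #9 pop 2: in=111 → 110 (no change)
  #10 pop 3: in=110 → 110 (no change)
  #11 pop 5: in=111 → 110 (no change)

Fixpoint:
  val[0] = 110
  val[1] = 111
  val[2] = 110
  val[3] = 110
  val[4] = 111
  val[5] = 110

111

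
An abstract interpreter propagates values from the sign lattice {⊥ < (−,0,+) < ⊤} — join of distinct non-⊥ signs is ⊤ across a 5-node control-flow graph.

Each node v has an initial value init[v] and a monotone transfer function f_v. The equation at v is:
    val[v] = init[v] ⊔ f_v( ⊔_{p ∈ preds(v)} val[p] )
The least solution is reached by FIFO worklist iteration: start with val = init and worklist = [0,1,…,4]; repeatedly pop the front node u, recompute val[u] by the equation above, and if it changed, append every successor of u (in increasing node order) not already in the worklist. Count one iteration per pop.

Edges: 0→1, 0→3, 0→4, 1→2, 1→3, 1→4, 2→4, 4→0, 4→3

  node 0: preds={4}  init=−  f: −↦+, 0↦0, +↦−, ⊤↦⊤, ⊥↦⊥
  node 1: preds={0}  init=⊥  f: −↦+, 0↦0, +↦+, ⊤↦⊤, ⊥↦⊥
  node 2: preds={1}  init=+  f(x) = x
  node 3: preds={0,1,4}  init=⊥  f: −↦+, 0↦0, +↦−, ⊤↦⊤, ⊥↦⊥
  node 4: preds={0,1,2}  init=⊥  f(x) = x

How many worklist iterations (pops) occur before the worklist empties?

12

Iteration log — 12 steps:
  step 1. node 0  ⊔preds=⊥  new=−  stable
  step 2. node 1  ⊔preds=−  new=+  old=⊥  +wl: 
  step 3. node 2  ⊔preds=+  new=+  stable
  step 4. node 3  ⊔preds=⊤  new=⊤  old=⊥  +wl: 
  step 5. node 4  ⊔preds=⊤  new=⊤  old=⊥  +wl: 0,3
  step 6. node 0  ⊔preds=⊤  new=⊤  old=−  +wl: 1,4
  step 7. node 3  ⊔preds=⊤  new=⊤  stable
  step 8. node 1  ⊔preds=⊤  new=⊤  old=+  +wl: 2,3
  step 9. node 4  ⊔preds=⊤  new=⊤  stable
  step 10. node 2  ⊔preds=⊤  new=⊤  old=+  +wl: 4
  step 11. node 3  ⊔preds=⊤  new=⊤  stable
  step 12. node 4  ⊔preds=⊤  new=⊤  stable

Least fixpoint reached:
  node 0: ⊤
  node 1: ⊤
  node 2: ⊤
  node 3: ⊤
  node 4: ⊤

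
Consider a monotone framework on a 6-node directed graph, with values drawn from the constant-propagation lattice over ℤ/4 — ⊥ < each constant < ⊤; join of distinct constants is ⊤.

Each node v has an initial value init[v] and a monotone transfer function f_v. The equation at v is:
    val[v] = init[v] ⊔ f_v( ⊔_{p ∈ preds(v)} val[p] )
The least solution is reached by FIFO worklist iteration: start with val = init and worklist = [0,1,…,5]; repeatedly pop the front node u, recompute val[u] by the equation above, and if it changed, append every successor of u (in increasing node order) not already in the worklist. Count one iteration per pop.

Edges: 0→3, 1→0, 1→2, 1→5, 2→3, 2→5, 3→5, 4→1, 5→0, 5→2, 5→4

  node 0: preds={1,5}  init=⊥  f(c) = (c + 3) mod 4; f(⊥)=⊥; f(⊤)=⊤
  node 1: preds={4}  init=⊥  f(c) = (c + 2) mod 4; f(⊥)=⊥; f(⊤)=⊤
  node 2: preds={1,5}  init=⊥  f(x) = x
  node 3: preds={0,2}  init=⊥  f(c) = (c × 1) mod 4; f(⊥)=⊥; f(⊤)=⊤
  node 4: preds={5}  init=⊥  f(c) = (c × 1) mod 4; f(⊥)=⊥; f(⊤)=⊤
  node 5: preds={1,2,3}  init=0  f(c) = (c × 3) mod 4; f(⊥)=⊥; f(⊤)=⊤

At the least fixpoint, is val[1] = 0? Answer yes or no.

Trace (16 dequeues):
  [1] u=0 | in 0 | out 3 | prev ⊥ | push {}
  [2] u=1 | in ⊥ | out ⊥ | ==
  [3] u=2 | in 0 | out 0 | prev ⊥ | push {}
  [4] u=3 | in ⊤ | out ⊤ | prev ⊥ | push {}
  [5] u=4 | in 0 | out 0 | prev ⊥ | push {1}
  [6] u=5 | in ⊤ | out ⊤ | prev 0 | push {0,2,4}
  [7] u=1 | in 0 | out 2 | prev ⊥ | push {5}
  [8] u=0 | in ⊤ | out ⊤ | prev 3 | push {3}
  [9] u=2 | in ⊤ | out ⊤ | prev 0 | push {}
  [10] u=4 | in ⊤ | out ⊤ | prev 0 | push {1}
  [11] u=5 | in ⊤ | out ⊤ | ==
  [12] u=3 | in ⊤ | out ⊤ | ==
  [13] u=1 | in ⊤ | out ⊤ | prev 2 | push {0,2,5}
  [14] u=0 | in ⊤ | out ⊤ | ==
  [15] u=2 | in ⊤ | out ⊤ | ==
  [16] u=5 | in ⊤ | out ⊤ | ==

Converged values:
  [0] ⊤
  [1] ⊤
  [2] ⊤
  [3] ⊤
  [4] ⊤
  [5] ⊤

no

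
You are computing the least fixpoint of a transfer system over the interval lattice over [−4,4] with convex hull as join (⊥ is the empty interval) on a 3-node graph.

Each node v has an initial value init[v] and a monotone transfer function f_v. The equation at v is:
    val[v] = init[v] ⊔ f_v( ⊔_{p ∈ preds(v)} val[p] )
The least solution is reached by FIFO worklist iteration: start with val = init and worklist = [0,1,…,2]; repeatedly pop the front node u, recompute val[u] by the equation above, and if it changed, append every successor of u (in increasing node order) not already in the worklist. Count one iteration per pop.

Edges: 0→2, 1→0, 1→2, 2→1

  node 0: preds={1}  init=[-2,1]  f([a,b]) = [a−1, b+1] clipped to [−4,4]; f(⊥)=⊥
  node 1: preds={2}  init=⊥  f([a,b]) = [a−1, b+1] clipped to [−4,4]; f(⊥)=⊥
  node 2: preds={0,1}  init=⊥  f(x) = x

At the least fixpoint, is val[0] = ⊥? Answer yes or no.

no

Iteration log — 10 steps:
  step 1. node 0  ⊔preds=⊥  new=[-2,1]  stable
  step 2. node 1  ⊔preds=⊥  new=⊥  stable
  step 3. node 2  ⊔preds=[-2,1]  new=[-2,1]  old=⊥  +wl: 1
  step 4. node 1  ⊔preds=[-2,1]  new=[-3,2]  old=⊥  +wl: 0,2
  step 5. node 0  ⊔preds=[-3,2]  new=[-4,3]  old=[-2,1]  +wl: 
  step 6. node 2  ⊔preds=[-4,3]  new=[-4,3]  old=[-2,1]  +wl: 1
  step 7. node 1  ⊔preds=[-4,3]  new=[-4,4]  old=[-3,2]  +wl: 0,2
  step 8. node 0  ⊔preds=[-4,4]  new=[-4,4]  old=[-4,3]  +wl: 
  step 9. node 2  ⊔preds=[-4,4]  new=[-4,4]  old=[-4,3]  +wl: 1
  step 10. node 1  ⊔preds=[-4,4]  new=[-4,4]  stable

Least fixpoint reached:
  node 0: [-4,4]
  node 1: [-4,4]
  node 2: [-4,4]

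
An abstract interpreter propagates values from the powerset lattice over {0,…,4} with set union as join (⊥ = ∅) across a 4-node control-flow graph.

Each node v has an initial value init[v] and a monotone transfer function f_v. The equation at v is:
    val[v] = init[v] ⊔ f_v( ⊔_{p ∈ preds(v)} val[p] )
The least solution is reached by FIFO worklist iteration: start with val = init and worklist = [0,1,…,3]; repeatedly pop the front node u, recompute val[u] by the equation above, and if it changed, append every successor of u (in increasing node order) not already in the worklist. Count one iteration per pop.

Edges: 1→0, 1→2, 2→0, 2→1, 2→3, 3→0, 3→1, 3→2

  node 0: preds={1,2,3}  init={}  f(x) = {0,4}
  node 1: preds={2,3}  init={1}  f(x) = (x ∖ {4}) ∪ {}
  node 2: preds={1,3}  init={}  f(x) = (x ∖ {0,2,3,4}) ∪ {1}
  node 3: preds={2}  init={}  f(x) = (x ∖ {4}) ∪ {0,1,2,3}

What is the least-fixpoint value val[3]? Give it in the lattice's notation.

Worklist (8 pops):
  #1 pop 0: in={1} → {0,4} (was {}); enqueue []
  #2 pop 1: in={} → {1} (no change)
  #3 pop 2: in={1} → {1} (was {}); enqueue [0,1]
  #4 pop 3: in={1} → {0,1,2,3} (was {}); enqueue [2]
  #5 pop 0: in={0,1,2,3} → {0,4} (no change)
  #6 pop 1: in={0,1,2,3} → {0,1,2,3} (was {1}); enqueue [0]
  #7 pop 2: in={0,1,2,3} → {1} (no change)
  #8 pop 0: in={0,1,2,3} → {0,4} (no change)

Fixpoint:
  val[0] = {0,4}
  val[1] = {0,1,2,3}
  val[2] = {1}
  val[3] = {0,1,2,3}

{0,1,2,3}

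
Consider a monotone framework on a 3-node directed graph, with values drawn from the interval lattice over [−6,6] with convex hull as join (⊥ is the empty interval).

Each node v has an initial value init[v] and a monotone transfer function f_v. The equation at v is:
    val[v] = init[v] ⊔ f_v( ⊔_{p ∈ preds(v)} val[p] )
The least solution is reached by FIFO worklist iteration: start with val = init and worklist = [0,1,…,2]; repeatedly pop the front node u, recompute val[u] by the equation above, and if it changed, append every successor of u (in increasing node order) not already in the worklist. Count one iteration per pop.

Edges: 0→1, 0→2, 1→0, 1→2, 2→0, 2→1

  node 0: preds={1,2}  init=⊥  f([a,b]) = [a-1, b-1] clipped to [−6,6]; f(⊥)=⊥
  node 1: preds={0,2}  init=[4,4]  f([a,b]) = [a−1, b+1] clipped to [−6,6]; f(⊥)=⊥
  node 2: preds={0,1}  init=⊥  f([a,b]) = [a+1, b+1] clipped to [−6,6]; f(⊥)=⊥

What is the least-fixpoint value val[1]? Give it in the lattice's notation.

[-6,6]

Iteration log — 18 steps:
  step 1. node 0  ⊔preds=[4,4]  new=[3,3]  old=⊥  +wl: 
  step 2. node 1  ⊔preds=[3,3]  new=[2,4]  old=[4,4]  +wl: 0
  step 3. node 2  ⊔preds=[2,4]  new=[3,5]  old=⊥  +wl: 1
  step 4. node 0  ⊔preds=[2,5]  new=[1,4]  old=[3,3]  +wl: 2
  step 5. node 1  ⊔preds=[1,5]  new=[0,6]  old=[2,4]  +wl: 0
  step 6. node 2  ⊔preds=[0,6]  new=[1,6]  old=[3,5]  +wl: 1
  step 7. node 0  ⊔preds=[0,6]  new=[-1,5]  old=[1,4]  +wl: 2
  step 8. node 1  ⊔preds=[-1,6]  new=[-2,6]  old=[0,6]  +wl: 0
  step 9. node 2  ⊔preds=[-2,6]  new=[-1,6]  old=[1,6]  +wl: 1
  step 10. node 0  ⊔preds=[-2,6]  new=[-3,5]  old=[-1,5]  +wl: 2
  step 11. node 1  ⊔preds=[-3,6]  new=[-4,6]  old=[-2,6]  +wl: 0
  step 12. node 2  ⊔preds=[-4,6]  new=[-3,6]  old=[-1,6]  +wl: 1
  step 13. node 0  ⊔preds=[-4,6]  new=[-5,5]  old=[-3,5]  +wl: 2
  step 14. node 1  ⊔preds=[-5,6]  new=[-6,6]  old=[-4,6]  +wl: 0
  step 15. node 2  ⊔preds=[-6,6]  new=[-5,6]  old=[-3,6]  +wl: 1
  step 16. node 0  ⊔preds=[-6,6]  new=[-6,5]  old=[-5,5]  +wl: 2
  step 17. node 1  ⊔preds=[-6,6]  new=[-6,6]  stable
  step 18. node 2  ⊔preds=[-6,6]  new=[-5,6]  stable

Least fixpoint reached:
  node 0: [-6,5]
  node 1: [-6,6]
  node 2: [-5,6]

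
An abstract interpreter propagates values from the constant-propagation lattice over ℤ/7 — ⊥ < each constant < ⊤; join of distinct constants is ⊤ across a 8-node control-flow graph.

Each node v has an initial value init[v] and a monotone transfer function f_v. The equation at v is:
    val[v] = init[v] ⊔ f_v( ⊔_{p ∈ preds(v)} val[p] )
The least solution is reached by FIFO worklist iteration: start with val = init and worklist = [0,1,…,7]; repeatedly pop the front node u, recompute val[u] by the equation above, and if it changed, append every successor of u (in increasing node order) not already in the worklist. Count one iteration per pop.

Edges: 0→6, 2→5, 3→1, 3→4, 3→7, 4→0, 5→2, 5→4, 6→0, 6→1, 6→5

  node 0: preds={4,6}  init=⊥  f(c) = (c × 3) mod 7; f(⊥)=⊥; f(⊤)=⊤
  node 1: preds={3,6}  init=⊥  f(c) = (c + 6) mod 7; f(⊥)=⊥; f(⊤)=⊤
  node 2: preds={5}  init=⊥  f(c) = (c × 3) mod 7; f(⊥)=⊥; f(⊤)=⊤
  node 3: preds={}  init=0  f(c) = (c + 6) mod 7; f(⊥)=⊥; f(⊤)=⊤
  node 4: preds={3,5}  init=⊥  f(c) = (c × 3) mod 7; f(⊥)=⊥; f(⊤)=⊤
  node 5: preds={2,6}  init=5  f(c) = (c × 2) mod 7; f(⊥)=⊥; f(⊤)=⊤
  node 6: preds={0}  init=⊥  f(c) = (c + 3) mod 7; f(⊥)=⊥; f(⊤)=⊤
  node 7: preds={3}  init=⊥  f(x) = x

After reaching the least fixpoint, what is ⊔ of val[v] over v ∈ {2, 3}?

⊤

Worklist (15 pops):
  #1 pop 0: in=⊥ → ⊥ (no change)
  #2 pop 1: in=0 → 6 (was ⊥); enqueue []
  #3 pop 2: in=5 → 1 (was ⊥); enqueue []
  #4 pop 3: in=⊥ → 0 (no change)
  #5 pop 4: in=⊤ → ⊤ (was ⊥); enqueue [0]
  #6 pop 5: in=1 → ⊤ (was 5); enqueue [2,4]
  #7 pop 6: in=⊥ → ⊥ (no change)
  #8 pop 7: in=0 → 0 (was ⊥); enqueue []
  #9 pop 0: in=⊤ → ⊤ (was ⊥); enqueue [6]
  #10 pop 2: in=⊤ → ⊤ (was 1); enqueue [5]
  #11 pop 4: in=⊤ → ⊤ (no change)
  #12 pop 6: in=⊤ → ⊤ (was ⊥); enqueue [0,1]
  #13 pop 5: in=⊤ → ⊤ (no change)
  #14 pop 0: in=⊤ → ⊤ (no change)
  #15 pop 1: in=⊤ → ⊤ (was 6); enqueue []

Fixpoint:
  val[0] = ⊤
  val[1] = ⊤
  val[2] = ⊤
  val[3] = 0
  val[4] = ⊤
  val[5] = ⊤
  val[6] = ⊤
  val[7] = 0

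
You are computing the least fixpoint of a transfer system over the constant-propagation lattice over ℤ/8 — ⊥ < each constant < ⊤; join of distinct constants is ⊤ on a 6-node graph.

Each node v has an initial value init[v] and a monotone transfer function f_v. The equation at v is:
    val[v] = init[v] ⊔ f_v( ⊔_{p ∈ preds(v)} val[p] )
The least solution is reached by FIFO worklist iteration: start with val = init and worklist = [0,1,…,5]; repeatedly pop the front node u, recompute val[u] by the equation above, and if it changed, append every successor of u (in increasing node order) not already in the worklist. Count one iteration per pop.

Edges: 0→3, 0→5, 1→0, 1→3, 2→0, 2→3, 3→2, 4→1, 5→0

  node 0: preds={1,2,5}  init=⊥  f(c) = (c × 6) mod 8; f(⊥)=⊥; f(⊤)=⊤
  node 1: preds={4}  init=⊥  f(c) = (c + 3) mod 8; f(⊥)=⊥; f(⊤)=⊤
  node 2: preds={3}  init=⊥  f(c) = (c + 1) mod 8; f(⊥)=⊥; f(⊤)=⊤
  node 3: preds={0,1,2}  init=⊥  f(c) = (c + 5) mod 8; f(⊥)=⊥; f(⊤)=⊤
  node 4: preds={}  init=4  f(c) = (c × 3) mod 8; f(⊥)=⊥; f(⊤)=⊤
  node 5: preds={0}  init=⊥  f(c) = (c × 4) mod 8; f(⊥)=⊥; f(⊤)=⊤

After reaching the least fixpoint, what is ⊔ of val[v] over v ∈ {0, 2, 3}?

⊤

Trace (15 dequeues):
  [1] u=0 | in ⊥ | out ⊥ | ==
  [2] u=1 | in 4 | out 7 | prev ⊥ | push {0}
  [3] u=2 | in ⊥ | out ⊥ | ==
  [4] u=3 | in 7 | out 4 | prev ⊥ | push {2}
  [5] u=4 | in ⊥ | out 4 | ==
  [6] u=5 | in ⊥ | out ⊥ | ==
  [7] u=0 | in 7 | out 2 | prev ⊥ | push {3,5}
  [8] u=2 | in 4 | out 5 | prev ⊥ | push {0}
  [9] u=3 | in ⊤ | out ⊤ | prev 4 | push {2}
  [10] u=5 | in 2 | out 0 | prev ⊥ | push {}
  [11] u=0 | in ⊤ | out ⊤ | prev 2 | push {3,5}
  [12] u=2 | in ⊤ | out ⊤ | prev 5 | push {0}
  [13] u=3 | in ⊤ | out ⊤ | ==
  [14] u=5 | in ⊤ | out ⊤ | prev 0 | push {}
  [15] u=0 | in ⊤ | out ⊤ | ==

Converged values:
  [0] ⊤
  [1] 7
  [2] ⊤
  [3] ⊤
  [4] 4
  [5] ⊤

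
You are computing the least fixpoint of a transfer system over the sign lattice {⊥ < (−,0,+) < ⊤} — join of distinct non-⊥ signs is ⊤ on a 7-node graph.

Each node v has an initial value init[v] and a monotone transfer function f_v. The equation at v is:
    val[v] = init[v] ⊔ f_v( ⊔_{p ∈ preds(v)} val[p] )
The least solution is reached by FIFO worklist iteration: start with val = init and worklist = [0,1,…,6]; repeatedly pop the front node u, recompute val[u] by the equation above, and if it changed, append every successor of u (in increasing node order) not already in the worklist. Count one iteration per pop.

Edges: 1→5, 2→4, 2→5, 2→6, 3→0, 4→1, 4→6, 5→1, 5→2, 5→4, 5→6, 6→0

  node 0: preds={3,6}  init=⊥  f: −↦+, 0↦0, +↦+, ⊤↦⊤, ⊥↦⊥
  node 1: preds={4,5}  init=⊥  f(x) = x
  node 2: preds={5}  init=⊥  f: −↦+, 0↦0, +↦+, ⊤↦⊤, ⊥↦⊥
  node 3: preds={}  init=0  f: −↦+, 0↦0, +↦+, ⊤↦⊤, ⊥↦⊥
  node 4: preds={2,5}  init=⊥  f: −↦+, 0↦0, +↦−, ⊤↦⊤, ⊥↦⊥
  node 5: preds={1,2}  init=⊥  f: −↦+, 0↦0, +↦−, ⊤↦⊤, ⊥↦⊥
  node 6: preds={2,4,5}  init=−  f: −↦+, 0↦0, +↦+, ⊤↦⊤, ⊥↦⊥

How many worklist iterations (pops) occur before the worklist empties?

7

Iteration log — 7 steps:
  step 1. node 0  ⊔preds=⊤  new=⊤  old=⊥  +wl: 
  step 2. node 1  ⊔preds=⊥  new=⊥  stable
  step 3. node 2  ⊔preds=⊥  new=⊥  stable
  step 4. node 3  ⊔preds=⊥  new=0  stable
  step 5. node 4  ⊔preds=⊥  new=⊥  stable
  step 6. node 5  ⊔preds=⊥  new=⊥  stable
  step 7. node 6  ⊔preds=⊥  new=−  stable

Least fixpoint reached:
  node 0: ⊤
  node 1: ⊥
  node 2: ⊥
  node 3: 0
  node 4: ⊥
  node 5: ⊥
  node 6: −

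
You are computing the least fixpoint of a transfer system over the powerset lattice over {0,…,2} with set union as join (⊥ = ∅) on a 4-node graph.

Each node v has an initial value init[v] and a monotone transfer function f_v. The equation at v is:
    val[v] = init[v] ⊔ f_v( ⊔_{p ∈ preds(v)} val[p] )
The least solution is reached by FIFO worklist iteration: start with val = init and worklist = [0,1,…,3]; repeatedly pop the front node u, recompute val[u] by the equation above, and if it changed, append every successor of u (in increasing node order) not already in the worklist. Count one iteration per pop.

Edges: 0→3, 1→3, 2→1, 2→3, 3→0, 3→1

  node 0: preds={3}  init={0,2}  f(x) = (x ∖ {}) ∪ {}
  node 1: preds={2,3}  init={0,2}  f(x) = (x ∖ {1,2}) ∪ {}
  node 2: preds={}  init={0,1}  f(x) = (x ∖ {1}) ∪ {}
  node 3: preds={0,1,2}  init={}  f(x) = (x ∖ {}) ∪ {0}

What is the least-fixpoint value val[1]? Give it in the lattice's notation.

{0,2}

Worklist (7 pops):
  #1 pop 0: in={} → {0,2} (no change)
  #2 pop 1: in={0,1} → {0,2} (no change)
  #3 pop 2: in={} → {0,1} (no change)
  #4 pop 3: in={0,1,2} → {0,1,2} (was {}); enqueue [0,1]
  #5 pop 0: in={0,1,2} → {0,1,2} (was {0,2}); enqueue [3]
  #6 pop 1: in={0,1,2} → {0,2} (no change)
  #7 pop 3: in={0,1,2} → {0,1,2} (no change)

Fixpoint:
  val[0] = {0,1,2}
  val[1] = {0,2}
  val[2] = {0,1}
  val[3] = {0,1,2}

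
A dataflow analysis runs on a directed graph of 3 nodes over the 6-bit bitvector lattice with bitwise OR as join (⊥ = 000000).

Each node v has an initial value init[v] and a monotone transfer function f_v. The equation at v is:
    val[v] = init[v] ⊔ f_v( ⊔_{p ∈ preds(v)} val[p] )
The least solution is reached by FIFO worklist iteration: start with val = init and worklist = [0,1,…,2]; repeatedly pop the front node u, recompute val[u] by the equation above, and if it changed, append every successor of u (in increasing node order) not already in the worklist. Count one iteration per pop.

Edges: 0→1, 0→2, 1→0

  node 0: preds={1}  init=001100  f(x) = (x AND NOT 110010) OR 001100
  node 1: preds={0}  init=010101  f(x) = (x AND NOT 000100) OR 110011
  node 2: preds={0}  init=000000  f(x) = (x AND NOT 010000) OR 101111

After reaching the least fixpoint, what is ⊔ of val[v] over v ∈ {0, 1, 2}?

111111

Worklist (4 pops):
  #1 pop 0: in=010101 → 001101 (was 001100); enqueue []
  #2 pop 1: in=001101 → 111111 (was 010101); enqueue [0]
  #3 pop 2: in=001101 → 101111 (was 000000); enqueue []
  #4 pop 0: in=111111 → 001101 (no change)

Fixpoint:
  val[0] = 001101
  val[1] = 111111
  val[2] = 101111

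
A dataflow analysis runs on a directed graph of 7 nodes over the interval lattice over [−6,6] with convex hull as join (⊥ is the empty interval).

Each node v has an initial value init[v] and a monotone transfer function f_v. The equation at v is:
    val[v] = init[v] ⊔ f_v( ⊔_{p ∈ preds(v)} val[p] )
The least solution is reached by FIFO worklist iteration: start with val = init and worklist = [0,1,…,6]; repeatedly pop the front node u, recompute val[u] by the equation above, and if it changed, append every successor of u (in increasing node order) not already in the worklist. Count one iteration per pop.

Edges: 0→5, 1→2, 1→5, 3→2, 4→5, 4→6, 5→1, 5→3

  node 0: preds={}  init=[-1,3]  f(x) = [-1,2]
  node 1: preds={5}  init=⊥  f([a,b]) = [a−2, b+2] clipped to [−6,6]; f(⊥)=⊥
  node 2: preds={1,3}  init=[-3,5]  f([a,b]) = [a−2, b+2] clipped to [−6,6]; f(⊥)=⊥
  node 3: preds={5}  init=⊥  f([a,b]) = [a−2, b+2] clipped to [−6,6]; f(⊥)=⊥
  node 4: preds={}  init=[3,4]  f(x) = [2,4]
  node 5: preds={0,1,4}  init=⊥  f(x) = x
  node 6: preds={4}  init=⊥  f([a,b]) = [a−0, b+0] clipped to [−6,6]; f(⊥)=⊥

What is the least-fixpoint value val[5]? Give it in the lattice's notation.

[-6,6]

Trace (21 dequeues):
  [1] u=0 | in ⊥ | out [-1,3] | ==
  [2] u=1 | in ⊥ | out ⊥ | ==
  [3] u=2 | in ⊥ | out [-3,5] | ==
  [4] u=3 | in ⊥ | out ⊥ | ==
  [5] u=4 | in ⊥ | out [2,4] | prev [3,4] | push {}
  [6] u=5 | in [-1,4] | out [-1,4] | prev ⊥ | push {1,3}
  [7] u=6 | in [2,4] | out [2,4] | prev ⊥ | push {}
  [8] u=1 | in [-1,4] | out [-3,6] | prev ⊥ | push {2,5}
  [9] u=3 | in [-1,4] | out [-3,6] | prev ⊥ | push {}
  [10] u=2 | in [-3,6] | out [-5,6] | prev [-3,5] | push {}
  [11] u=5 | in [-3,6] | out [-3,6] | prev [-1,4] | push {1,3}
  [12] u=1 | in [-3,6] | out [-5,6] | prev [-3,6] | push {2,5}
  [13] u=3 | in [-3,6] | out [-5,6] | prev [-3,6] | push {}
  [14] u=2 | in [-5,6] | out [-6,6] | prev [-5,6] | push {}
  [15] u=5 | in [-5,6] | out [-5,6] | prev [-3,6] | push {1,3}
  [16] u=1 | in [-5,6] | out [-6,6] | prev [-5,6] | push {2,5}
  [17] u=3 | in [-5,6] | out [-6,6] | prev [-5,6] | push {}
  [18] u=2 | in [-6,6] | out [-6,6] | ==
  [19] u=5 | in [-6,6] | out [-6,6] | prev [-5,6] | push {1,3}
  [20] u=1 | in [-6,6] | out [-6,6] | ==
  [21] u=3 | in [-6,6] | out [-6,6] | ==

Converged values:
  [0] [-1,3]
  [1] [-6,6]
  [2] [-6,6]
  [3] [-6,6]
  [4] [2,4]
  [5] [-6,6]
  [6] [2,4]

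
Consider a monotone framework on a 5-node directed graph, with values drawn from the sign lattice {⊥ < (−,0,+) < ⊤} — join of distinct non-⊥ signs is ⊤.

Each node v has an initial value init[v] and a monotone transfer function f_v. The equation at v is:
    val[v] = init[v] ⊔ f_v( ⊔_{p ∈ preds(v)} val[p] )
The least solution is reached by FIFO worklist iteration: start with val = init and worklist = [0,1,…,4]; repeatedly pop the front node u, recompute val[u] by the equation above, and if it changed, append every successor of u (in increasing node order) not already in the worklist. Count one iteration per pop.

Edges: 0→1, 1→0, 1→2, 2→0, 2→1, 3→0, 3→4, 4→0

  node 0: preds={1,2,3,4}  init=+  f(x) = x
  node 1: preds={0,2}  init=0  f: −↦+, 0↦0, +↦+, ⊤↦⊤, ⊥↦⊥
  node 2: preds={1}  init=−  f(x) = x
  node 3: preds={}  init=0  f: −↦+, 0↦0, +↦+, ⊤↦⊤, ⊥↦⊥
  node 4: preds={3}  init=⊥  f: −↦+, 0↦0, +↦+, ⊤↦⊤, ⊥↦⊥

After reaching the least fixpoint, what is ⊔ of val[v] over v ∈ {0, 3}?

⊤

Trace (7 dequeues):
  [1] u=0 | in ⊤ | out ⊤ | prev + | push {}
  [2] u=1 | in ⊤ | out ⊤ | prev 0 | push {0}
  [3] u=2 | in ⊤ | out ⊤ | prev − | push {1}
  [4] u=3 | in ⊥ | out 0 | ==
  [5] u=4 | in 0 | out 0 | prev ⊥ | push {}
  [6] u=0 | in ⊤ | out ⊤ | ==
  [7] u=1 | in ⊤ | out ⊤ | ==

Converged values:
  [0] ⊤
  [1] ⊤
  [2] ⊤
  [3] 0
  [4] 0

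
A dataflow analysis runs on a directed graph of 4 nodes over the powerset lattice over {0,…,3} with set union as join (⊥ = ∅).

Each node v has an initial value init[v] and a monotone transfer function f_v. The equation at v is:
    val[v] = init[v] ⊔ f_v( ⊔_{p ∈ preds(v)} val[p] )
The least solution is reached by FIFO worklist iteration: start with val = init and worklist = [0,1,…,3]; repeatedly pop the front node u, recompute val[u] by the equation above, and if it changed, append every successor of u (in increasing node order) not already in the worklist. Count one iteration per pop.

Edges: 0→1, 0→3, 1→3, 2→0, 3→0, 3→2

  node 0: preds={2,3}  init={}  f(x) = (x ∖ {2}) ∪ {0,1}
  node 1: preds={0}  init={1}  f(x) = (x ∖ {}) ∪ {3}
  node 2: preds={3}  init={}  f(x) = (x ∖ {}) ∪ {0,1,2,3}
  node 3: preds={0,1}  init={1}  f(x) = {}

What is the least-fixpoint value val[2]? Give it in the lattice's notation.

{0,1,2,3}

Trace (7 dequeues):
  [1] u=0 | in {1} | out {0,1} | prev {} | push {}
  [2] u=1 | in {0,1} | out {0,1,3} | prev {1} | push {}
  [3] u=2 | in {1} | out {0,1,2,3} | prev {} | push {0}
  [4] u=3 | in {0,1,3} | out {1} | ==
  [5] u=0 | in {0,1,2,3} | out {0,1,3} | prev {0,1} | push {1,3}
  [6] u=1 | in {0,1,3} | out {0,1,3} | ==
  [7] u=3 | in {0,1,3} | out {1} | ==

Converged values:
  [0] {0,1,3}
  [1] {0,1,3}
  [2] {0,1,2,3}
  [3] {1}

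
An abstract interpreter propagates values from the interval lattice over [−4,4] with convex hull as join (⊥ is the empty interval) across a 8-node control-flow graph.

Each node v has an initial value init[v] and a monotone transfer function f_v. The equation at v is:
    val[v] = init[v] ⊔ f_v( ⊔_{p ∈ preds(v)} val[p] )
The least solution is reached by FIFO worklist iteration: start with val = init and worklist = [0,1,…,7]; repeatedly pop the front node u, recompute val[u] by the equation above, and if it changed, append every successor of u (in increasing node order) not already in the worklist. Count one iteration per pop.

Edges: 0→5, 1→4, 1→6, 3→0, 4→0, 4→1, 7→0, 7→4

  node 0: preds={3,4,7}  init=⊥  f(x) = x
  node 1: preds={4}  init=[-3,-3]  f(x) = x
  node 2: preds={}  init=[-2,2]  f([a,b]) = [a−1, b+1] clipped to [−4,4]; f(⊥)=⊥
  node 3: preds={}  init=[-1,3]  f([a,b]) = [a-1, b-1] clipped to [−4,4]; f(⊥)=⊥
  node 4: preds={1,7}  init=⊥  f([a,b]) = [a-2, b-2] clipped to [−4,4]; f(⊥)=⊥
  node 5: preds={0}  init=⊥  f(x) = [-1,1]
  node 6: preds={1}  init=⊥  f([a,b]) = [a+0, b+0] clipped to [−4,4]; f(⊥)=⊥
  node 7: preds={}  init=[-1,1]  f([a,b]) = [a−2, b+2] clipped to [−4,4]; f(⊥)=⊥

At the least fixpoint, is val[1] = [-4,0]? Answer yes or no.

Trace (13 dequeues):
  [1] u=0 | in [-1,3] | out [-1,3] | prev ⊥ | push {}
  [2] u=1 | in ⊥ | out [-3,-3] | ==
  [3] u=2 | in ⊥ | out [-2,2] | ==
  [4] u=3 | in ⊥ | out [-1,3] | ==
  [5] u=4 | in [-3,1] | out [-4,-1] | prev ⊥ | push {0,1}
  [6] u=5 | in [-1,3] | out [-1,1] | prev ⊥ | push {}
  [7] u=6 | in [-3,-3] | out [-3,-3] | prev ⊥ | push {}
  [8] u=7 | in ⊥ | out [-1,1] | ==
  [9] u=0 | in [-4,3] | out [-4,3] | prev [-1,3] | push {5}
  [10] u=1 | in [-4,-1] | out [-4,-1] | prev [-3,-3] | push {4,6}
  [11] u=5 | in [-4,3] | out [-1,1] | ==
  [12] u=4 | in [-4,1] | out [-4,-1] | ==
  [13] u=6 | in [-4,-1] | out [-4,-1] | prev [-3,-3] | push {}

Converged values:
  [0] [-4,3]
  [1] [-4,-1]
  [2] [-2,2]
  [3] [-1,3]
  [4] [-4,-1]
  [5] [-1,1]
  [6] [-4,-1]
  [7] [-1,1]

no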